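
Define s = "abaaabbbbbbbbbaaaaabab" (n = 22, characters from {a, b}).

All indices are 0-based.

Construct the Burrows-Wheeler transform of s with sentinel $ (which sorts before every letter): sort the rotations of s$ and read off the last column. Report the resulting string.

rank  rotation                 last
    0  $abaaabbbbbbbbbaaaaabab  b
    1  aaaaabab$abaaabbbbbbbbb  b
    2  aaaabab$abaaabbbbbbbbba  a
    3  aaabab$abaaabbbbbbbbbaa  a
    4  aaabbbbbbbbbaaaaabab$ab  b
    5  aabab$abaaabbbbbbbbbaaa  a
    6  aabbbbbbbbbaaaaabab$aba  a
    7  ab$abaaabbbbbbbbbaaaaab  b
    8  abaaabbbbbbbbbaaaaabab$  $
    9  abab$abaaabbbbbbbbbaaaa  a
   10  abbbbbbbbbaaaaabab$abaa  a
   11  b$abaaabbbbbbbbbaaaaaba  a
   12  baaaaabab$abaaabbbbbbbb  b
   13  baaabbbbbbbbbaaaaabab$a  a
   14  bab$abaaabbbbbbbbbaaaaa  a
   15  bbaaaaabab$abaaabbbbbbb  b
   16  bbbaaaaabab$abaaabbbbbb  b
   17  bbbbaaaaabab$abaaabbbbb  b
   18  bbbbbaaaaabab$abaaabbbb  b
   19  bbbbbbaaaaabab$abaaabbb  b
   20  bbbbbbbaaaaabab$abaaabb  b
   21  bbbbbbbbaaaaabab$abaaab  b
   22  bbbbbbbbbaaaaabab$abaaa  a

bbaabaab$aaabaabbbbbbba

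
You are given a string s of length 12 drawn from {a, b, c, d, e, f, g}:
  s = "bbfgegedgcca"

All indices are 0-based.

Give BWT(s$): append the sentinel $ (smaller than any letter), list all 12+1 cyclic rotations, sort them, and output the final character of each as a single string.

ac$bcgeggbdef

rank  rotation       last
    0  $bbfgegedgcca  a
    1  a$bbfgegedgcc  c
    2  bbfgegedgcca$  $
    3  bfgegedgcca$b  b
    4  ca$bbfgegedgc  c
    5  cca$bbfgegedg  g
    6  dgcca$bbfgege  e
    7  edgcca$bbfgeg  g
    8  egedgcca$bbfg  g
    9  fgegedgcca$bb  b
   10  gcca$bbfgeged  d
   11  gedgcca$bbfge  e
   12  gegedgcca$bbf  f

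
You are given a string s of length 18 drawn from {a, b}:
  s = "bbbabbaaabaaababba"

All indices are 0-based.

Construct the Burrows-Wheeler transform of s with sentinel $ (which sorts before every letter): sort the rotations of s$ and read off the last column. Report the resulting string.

rank  rotation             last
    0  $bbbabbaaabaaababba  a
    1  a$bbbabbaaabaaababb  b
    2  aaabaaababba$bbbabb  b
    3  aaababba$bbbabbaaab  b
    4  aabaaababba$bbbabba  a
    5  aababba$bbbabbaaaba  a
    6  abaaababba$bbbabbaa  a
    7  ababba$bbbabbaaabaa  a
    8  abba$bbbabbaaabaaab  b
    9  abbaaabaaababba$bbb  b
   10  ba$bbbabbaaabaaabab  b
   11  baaabaaababba$bbbab  b
   12  baaababba$bbbabbaaa  a
   13  babba$bbbabbaaabaaa  a
   14  babbaaabaaababba$bb  b
   15  bba$bbbabbaaabaaaba  a
   16  bbaaabaaababba$bbba  a
   17  bbabbaaabaaababba$b  b
   18  bbbabbaaabaaababba$  $

abbbaaaabbbbaabaab$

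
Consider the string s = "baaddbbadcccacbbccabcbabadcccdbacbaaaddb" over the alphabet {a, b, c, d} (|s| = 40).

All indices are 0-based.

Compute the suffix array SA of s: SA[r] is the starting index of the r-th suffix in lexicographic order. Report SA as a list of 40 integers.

[34, 35, 1, 22, 18, 31, 12, 7, 24, 36, 2, 39, 33, 0, 21, 30, 6, 23, 5, 14, 19, 15, 17, 11, 32, 20, 13, 16, 10, 9, 26, 27, 28, 38, 29, 4, 8, 25, 37, 3]

rank | idx | suffix
   0 |  34 | aaaddb
   1 |  35 | aaddb
   2 |   1 | aaddbbadcccacbbccabcbabadcccdbacbaaaddb
   3 |  22 | abadcccdbacbaaaddb
   4 |  18 | abcbabadcccdbacbaaaddb
   5 |  31 | acbaaaddb
   6 |  12 | acbbccabcbabadcccdbacbaaaddb
   7 |   7 | adcccacbbccabcbabadcccdbacbaaaddb
   8 |  24 | adcccdbacbaaaddb
   9 |  36 | addb
  10 |   2 | addbbadcccacbbccabcbabadcccdbacbaaaddb
  11 |  39 | b
  12 |  33 | baaaddb
  13 |   0 | baaddbbadcccacbbccabcbabadcccdbacbaaaddb
  14 |  21 | babadcccdbacbaaaddb
  15 |  30 | bacbaaaddb
  16 |   6 | badcccacbbccabcbabadcccdbacbaaaddb
  17 |  23 | badcccdbacbaaaddb
  18 |   5 | bbadcccacbbccabcbabadcccdbacbaaaddb
  19 |  14 | bbccabcbabadcccdbacbaaaddb
  20 |  19 | bcbabadcccdbacbaaaddb
  21 |  15 | bccabcbabadcccdbacbaaaddb
  22 |  17 | cabcbabadcccdbacbaaaddb
  23 |  11 | cacbbccabcbabadcccdbacbaaaddb
  24 |  32 | cbaaaddb
  25 |  20 | cbabadcccdbacbaaaddb
  26 |  13 | cbbccabcbabadcccdbacbaaaddb
  27 |  16 | ccabcbabadcccdbacbaaaddb
  28 |  10 | ccacbbccabcbabadcccdbacbaaaddb
  29 |   9 | cccacbbccabcbabadcccdbacbaaaddb
  30 |  26 | cccdbacbaaaddb
  31 |  27 | ccdbacbaaaddb
  32 |  28 | cdbacbaaaddb
  33 |  38 | db
  34 |  29 | dbacbaaaddb
  35 |   4 | dbbadcccacbbccabcbabadcccdbacbaaaddb
  36 |   8 | dcccacbbccabcbabadcccdbacbaaaddb
  37 |  25 | dcccdbacbaaaddb
  38 |  37 | ddb
  39 |   3 | ddbbadcccacbbccabcbabadcccdbacbaaaddb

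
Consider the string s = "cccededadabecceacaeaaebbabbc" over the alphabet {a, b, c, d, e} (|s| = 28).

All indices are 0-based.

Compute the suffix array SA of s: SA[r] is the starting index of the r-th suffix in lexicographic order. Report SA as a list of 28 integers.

rank→(start, suffix):
  0 → (19, 'aaebbabbc')
  1 → (24, 'abbc')
  2 → (9, 'abecceacaeaaebbabbc')
  3 → (15, 'acaeaaebbabbc')
  4 → (7, 'adabecceacaeaaebbabbc')
  5 → (17, 'aeaaebbabbc')
  6 → (20, 'aebbabbc')
  7 → (23, 'babbc')
  8 → (22, 'bbabbc')
  9 → (25, 'bbc')
  10 → (26, 'bc')
  11 → (10, 'becceacaeaaebbabbc')
  12 → (27, 'c')
  13 → (16, 'caeaaebbabbc')
  14 → (0, 'cccededadabecceacaeaaebbabbc')
  15 → (12, 'cceacaeaaebbabbc')
  16 → (1, 'ccededadabecceacaeaaebbabbc')
  17 → (13, 'ceacaeaaebbabbc')
  18 → (2, 'cededadabecceacaeaaebbabbc')
  19 → (8, 'dabecceacaeaaebbabbc')
  20 → (6, 'dadabecceacaeaaebbabbc')
  21 → (4, 'dedadabecceacaeaaebbabbc')
  22 → (18, 'eaaebbabbc')
  23 → (14, 'eacaeaaebbabbc')
  24 → (21, 'ebbabbc')
  25 → (11, 'ecceacaeaaebbabbc')
  26 → (5, 'edadabecceacaeaaebbabbc')
  27 → (3, 'ededadabecceacaeaaebbabbc')

[19, 24, 9, 15, 7, 17, 20, 23, 22, 25, 26, 10, 27, 16, 0, 12, 1, 13, 2, 8, 6, 4, 18, 14, 21, 11, 5, 3]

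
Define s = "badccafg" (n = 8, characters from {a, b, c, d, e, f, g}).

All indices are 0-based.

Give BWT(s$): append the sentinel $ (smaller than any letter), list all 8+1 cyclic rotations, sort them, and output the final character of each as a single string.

rank  rotation   last
    0  $badccafg  g
    1  adccafg$b  b
    2  afg$badcc  c
    3  badccafg$  $
    4  cafg$badc  c
    5  ccafg$bad  d
    6  dccafg$ba  a
    7  fg$badcca  a
    8  g$badccaf  f

gbc$cdaaf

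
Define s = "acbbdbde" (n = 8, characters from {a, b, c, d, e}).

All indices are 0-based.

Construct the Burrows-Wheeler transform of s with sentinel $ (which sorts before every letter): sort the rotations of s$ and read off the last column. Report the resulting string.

rank  rotation   last
    0  $acbbdbde  e
    1  acbbdbde$  $
    2  bbdbde$ac  c
    3  bdbde$acb  b
    4  bde$acbbd  d
    5  cbbdbde$a  a
    6  dbde$acbb  b
    7  de$acbbdb  b
    8  e$acbbdbd  d

e$cbdabbd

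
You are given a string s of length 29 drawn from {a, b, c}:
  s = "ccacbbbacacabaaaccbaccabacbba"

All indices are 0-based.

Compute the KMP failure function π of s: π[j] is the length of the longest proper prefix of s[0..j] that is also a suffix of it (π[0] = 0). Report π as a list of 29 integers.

π[0] = 0
j=1 s[j]='c': π[1]=1 (border 'c')
j=2 s[j]='a': k: 1→0; π[2]=0 (border '')
j=3 s[j]='c': π[3]=1 (border 'c')
j=4 s[j]='b': k: 1→0; π[4]=0 (border '')
j=5 s[j]='b': π[5]=0 (border '')
j=6 s[j]='b': π[6]=0 (border '')
j=7 s[j]='a': π[7]=0 (border '')
j=8 s[j]='c': π[8]=1 (border 'c')
j=9 s[j]='a': k: 1→0; π[9]=0 (border '')
j=10 s[j]='c': π[10]=1 (border 'c')
j=11 s[j]='a': k: 1→0; π[11]=0 (border '')
j=12 s[j]='b': π[12]=0 (border '')
j=13 s[j]='a': π[13]=0 (border '')
j=14 s[j]='a': π[14]=0 (border '')
j=15 s[j]='a': π[15]=0 (border '')
j=16 s[j]='c': π[16]=1 (border 'c')
j=17 s[j]='c': π[17]=2 (border 'cc')
j=18 s[j]='b': k: 2→1→0; π[18]=0 (border '')
j=19 s[j]='a': π[19]=0 (border '')
j=20 s[j]='c': π[20]=1 (border 'c')
j=21 s[j]='c': π[21]=2 (border 'cc')
j=22 s[j]='a': π[22]=3 (border 'cca')
j=23 s[j]='b': k: 3→0; π[23]=0 (border '')
j=24 s[j]='a': π[24]=0 (border '')
j=25 s[j]='c': π[25]=1 (border 'c')
j=26 s[j]='b': k: 1→0; π[26]=0 (border '')
j=27 s[j]='b': π[27]=0 (border '')
j=28 s[j]='a': π[28]=0 (border '')

[0, 1, 0, 1, 0, 0, 0, 0, 1, 0, 1, 0, 0, 0, 0, 0, 1, 2, 0, 0, 1, 2, 3, 0, 0, 1, 0, 0, 0]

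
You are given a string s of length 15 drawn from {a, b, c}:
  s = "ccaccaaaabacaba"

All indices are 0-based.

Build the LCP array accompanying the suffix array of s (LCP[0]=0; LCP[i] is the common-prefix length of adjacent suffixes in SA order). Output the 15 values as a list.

rank→(start, suffix):
  0 → (14, 'a')
  1 → (5, 'aaaabacaba')
  2 → (6, 'aaabacaba')
  3 → (7, 'aabacaba')
  4 → (12, 'aba')
  5 → (8, 'abacaba')
  6 → (10, 'acaba')
  7 → (2, 'accaaaabacaba')
  8 → (13, 'ba')
  9 → (9, 'bacaba')
  10 → (4, 'caaaabacaba')
  11 → (11, 'caba')
  12 → (1, 'caccaaaabacaba')
  13 → (3, 'ccaaaabacaba')
  14 → (0, 'ccaccaaaabacaba')

SA = [14, 5, 6, 7, 12, 8, 10, 2, 13, 9, 4, 11, 1, 3, 0]
rank  pair      lcp
   1  s[14:],s[5:]  1  'a'
   2  s[5:],s[6:]  3  'aaa'
   3  s[6:],s[7:]  2  'aa'
   4  s[7:],s[12:]  1  'a'
   5  s[12:],s[8:]  3  'aba'
   6  s[8:],s[10:]  1  'a'
   7  s[10:],s[2:]  2  'ac'
   8  s[2:],s[13:]  0  ''
   9  s[13:],s[9:]  2  'ba'
  10  s[9:],s[4:]  0  ''
  11  s[4:],s[11:]  2  'ca'
  12  s[11:],s[1:]  2  'ca'
  13  s[1:],s[3:]  1  'c'
  14  s[3:],s[0:]  3  'cca'

[0, 1, 3, 2, 1, 3, 1, 2, 0, 2, 0, 2, 2, 1, 3]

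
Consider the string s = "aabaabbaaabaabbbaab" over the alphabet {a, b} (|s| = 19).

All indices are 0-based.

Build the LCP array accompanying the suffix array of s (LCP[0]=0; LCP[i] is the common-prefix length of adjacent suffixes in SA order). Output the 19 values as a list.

[0, 2, 3, 7, 3, 4, 1, 2, 6, 2, 3, 0, 1, 3, 4, 5, 1, 4, 2]

rank | idx | suffix
   0 |   7 | aaabaabbbaab
   1 |  16 | aab
   2 |   0 | aabaabbaaabaabbbaab
   3 |   8 | aabaabbbaab
   4 |   3 | aabbaaabaabbbaab
   5 |  11 | aabbbaab
   6 |  17 | ab
   7 |   1 | abaabbaaabaabbbaab
   8 |   9 | abaabbbaab
   9 |   4 | abbaaabaabbbaab
  10 |  12 | abbbaab
  11 |  18 | b
  12 |   6 | baaabaabbbaab
  13 |  15 | baab
  14 |   2 | baabbaaabaabbbaab
  15 |  10 | baabbbaab
  16 |   5 | bbaaabaabbbaab
  17 |  14 | bbaab
  18 |  13 | bbbaab

SA = [7, 16, 0, 8, 3, 11, 17, 1, 9, 4, 12, 18, 6, 15, 2, 10, 5, 14, 13]
i: (SA[i-1],SA[i]) lcp shared
  1: (7,16) 2 'aa'
  2: (16,0) 3 'aab'
  3: (0,8) 7 'aabaabb'
  4: (8,3) 3 'aab'
  5: (3,11) 4 'aabb'
  6: (11,17) 1 'a'
  7: (17,1) 2 'ab'
  8: (1,9) 6 'abaabb'
  9: (9,4) 2 'ab'
  10: (4,12) 3 'abb'
  11: (12,18) 0 ''
  12: (18,6) 1 'b'
  13: (6,15) 3 'baa'
  14: (15,2) 4 'baab'
  15: (2,10) 5 'baabb'
  16: (10,5) 1 'b'
  17: (5,14) 4 'bbaa'
  18: (14,13) 2 'bb'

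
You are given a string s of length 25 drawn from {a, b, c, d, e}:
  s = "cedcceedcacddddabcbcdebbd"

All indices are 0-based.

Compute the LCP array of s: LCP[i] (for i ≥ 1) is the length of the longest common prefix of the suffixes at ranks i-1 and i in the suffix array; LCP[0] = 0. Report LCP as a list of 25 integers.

[0, 1, 0, 1, 2, 1, 0, 1, 1, 1, 2, 1, 2, 0, 1, 1, 2, 1, 2, 3, 1, 0, 1, 3, 1]

rank→(start, suffix):
  0 → (15, 'abcbcdebbd')
  1 → (9, 'acddddabcbcdebbd')
  2 → (22, 'bbd')
  3 → (16, 'bcbcdebbd')
  4 → (18, 'bcdebbd')
  5 → (23, 'bd')
  6 → (8, 'cacddddabcbcdebbd')
  7 → (17, 'cbcdebbd')
  8 → (3, 'cceedcacddddabcbcdebbd')
  9 → (10, 'cddddabcbcdebbd')
  10 → (19, 'cdebbd')
  11 → (0, 'cedcceedcacddddabcbcdebbd')
  12 → (4, 'ceedcacddddabcbcdebbd')
  13 → (24, 'd')
  14 → (14, 'dabcbcdebbd')
  15 → (7, 'dcacddddabcbcdebbd')
  16 → (2, 'dcceedcacddddabcbcdebbd')
  17 → (13, 'ddabcbcdebbd')
  18 → (12, 'dddabcbcdebbd')
  19 → (11, 'ddddabcbcdebbd')
  20 → (20, 'debbd')
  21 → (21, 'ebbd')
  22 → (6, 'edcacddddabcbcdebbd')
  23 → (1, 'edcceedcacddddabcbcdebbd')
  24 → (5, 'eedcacddddabcbcdebbd')

SA = [15, 9, 22, 16, 18, 23, 8, 17, 3, 10, 19, 0, 4, 24, 14, 7, 2, 13, 12, 11, 20, 21, 6, 1, 5]
[i] adj suffixes → lcp
  [1] 15/9 → 1 ('a')
  [2] 9/22 → 0 ('')
  [3] 22/16 → 1 ('b')
  [4] 16/18 → 2 ('bc')
  [5] 18/23 → 1 ('b')
  [6] 23/8 → 0 ('')
  [7] 8/17 → 1 ('c')
  [8] 17/3 → 1 ('c')
  [9] 3/10 → 1 ('c')
  [10] 10/19 → 2 ('cd')
  [11] 19/0 → 1 ('c')
  [12] 0/4 → 2 ('ce')
  [13] 4/24 → 0 ('')
  [14] 24/14 → 1 ('d')
  [15] 14/7 → 1 ('d')
  [16] 7/2 → 2 ('dc')
  [17] 2/13 → 1 ('d')
  [18] 13/12 → 2 ('dd')
  [19] 12/11 → 3 ('ddd')
  [20] 11/20 → 1 ('d')
  [21] 20/21 → 0 ('')
  [22] 21/6 → 1 ('e')
  [23] 6/1 → 3 ('edc')
  [24] 1/5 → 1 ('e')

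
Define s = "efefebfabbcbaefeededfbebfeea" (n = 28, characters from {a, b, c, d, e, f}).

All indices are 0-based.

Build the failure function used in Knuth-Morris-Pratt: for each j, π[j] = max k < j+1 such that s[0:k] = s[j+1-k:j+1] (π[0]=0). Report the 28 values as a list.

[0, 0, 1, 2, 3, 0, 0, 0, 0, 0, 0, 0, 0, 1, 2, 3, 1, 0, 1, 0, 0, 0, 1, 0, 0, 1, 1, 0]

π[0] = 0
j=1 s[j]='f': π[1]=0 (border '')
j=2 s[j]='e': π[2]=1 (border 'e')
j=3 s[j]='f': π[3]=2 (border 'ef')
j=4 s[j]='e': π[4]=3 (border 'efe')
j=5 s[j]='b': k: 3→1→0; π[5]=0 (border '')
j=6 s[j]='f': π[6]=0 (border '')
j=7 s[j]='a': π[7]=0 (border '')
j=8 s[j]='b': π[8]=0 (border '')
j=9 s[j]='b': π[9]=0 (border '')
j=10 s[j]='c': π[10]=0 (border '')
j=11 s[j]='b': π[11]=0 (border '')
j=12 s[j]='a': π[12]=0 (border '')
j=13 s[j]='e': π[13]=1 (border 'e')
j=14 s[j]='f': π[14]=2 (border 'ef')
j=15 s[j]='e': π[15]=3 (border 'efe')
j=16 s[j]='e': k: 3→1→0; π[16]=1 (border 'e')
j=17 s[j]='d': k: 1→0; π[17]=0 (border '')
j=18 s[j]='e': π[18]=1 (border 'e')
j=19 s[j]='d': k: 1→0; π[19]=0 (border '')
j=20 s[j]='f': π[20]=0 (border '')
j=21 s[j]='b': π[21]=0 (border '')
j=22 s[j]='e': π[22]=1 (border 'e')
j=23 s[j]='b': k: 1→0; π[23]=0 (border '')
j=24 s[j]='f': π[24]=0 (border '')
j=25 s[j]='e': π[25]=1 (border 'e')
j=26 s[j]='e': k: 1→0; π[26]=1 (border 'e')
j=27 s[j]='a': k: 1→0; π[27]=0 (border '')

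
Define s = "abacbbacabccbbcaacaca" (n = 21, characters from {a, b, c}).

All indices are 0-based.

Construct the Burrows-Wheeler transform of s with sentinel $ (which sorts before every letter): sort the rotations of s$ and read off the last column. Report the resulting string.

acc$ccbabbaccbaabaaacb

rank  rotation                last
    0  $abacbbacabccbbcaacaca  a
    1  a$abacbbacabccbbcaacac  c
    2  aacaca$abacbbacabccbbc  c
    3  abacbbacabccbbcaacaca$  $
    4  abccbbcaacaca$abacbbac  c
    5  aca$abacbbacabccbbcaac  c
    6  acabccbbcaacaca$abacbb  b
    7  acaca$abacbbacabccbbca  a
    8  acbbacabccbbcaacaca$ab  b
    9  bacabccbbcaacaca$abacb  b
   10  bacbbacabccbbcaacaca$a  a
   11  bbacabccbbcaacaca$abac  c
   12  bbcaacaca$abacbbacabcc  c
   13  bcaacaca$abacbbacabccb  b
   14  bccbbcaacaca$abacbbaca  a
   15  ca$abacbbacabccbbcaaca  a
   16  caacaca$abacbbacabccbb  b
   17  cabccbbcaacaca$abacbba  a
   18  caca$abacbbacabccbbcaa  a
   19  cbbacabccbbcaacaca$aba  a
   20  cbbcaacaca$abacbbacabc  c
   21  ccbbcaacaca$abacbbacab  b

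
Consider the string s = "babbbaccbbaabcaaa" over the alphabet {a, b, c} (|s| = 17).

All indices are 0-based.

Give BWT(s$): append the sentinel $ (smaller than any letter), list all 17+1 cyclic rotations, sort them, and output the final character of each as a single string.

rank  rotation            last
    0  $babbbaccbbaabcaaa  a
    1  a$babbbaccbbaabcaa  a
    2  aa$babbbaccbbaabca  a
    3  aaa$babbbaccbbaabc  c
    4  aabcaaa$babbbaccbb  b
    5  abbbaccbbaabcaaa$b  b
    6  abcaaa$babbbaccbba  a
    7  accbbaabcaaa$babbb  b
    8  baabcaaa$babbbaccb  b
    9  babbbaccbbaabcaaa$  $
   10  baccbbaabcaaa$babb  b
   11  bbaabcaaa$babbbacc  c
   12  bbaccbbaabcaaa$bab  b
   13  bbbaccbbaabcaaa$ba  a
   14  bcaaa$babbbaccbbaa  a
   15  caaa$babbbaccbbaab  b
   16  cbbaabcaaa$babbbac  c
   17  ccbbaabcaaa$babbba  a

aaacbbabb$bcbaabca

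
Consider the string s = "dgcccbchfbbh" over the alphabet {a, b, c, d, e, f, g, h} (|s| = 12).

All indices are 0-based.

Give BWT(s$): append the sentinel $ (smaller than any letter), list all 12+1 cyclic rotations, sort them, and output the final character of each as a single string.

rank  rotation       last
    0  $dgcccbchfbbh  h
    1  bbh$dgcccbchf  f
    2  bchfbbh$dgccc  c
    3  bh$dgcccbchfb  b
    4  cbchfbbh$dgcc  c
    5  ccbchfbbh$dgc  c
    6  cccbchfbbh$dg  g
    7  chfbbh$dgcccb  b
    8  dgcccbchfbbh$  $
    9  fbbh$dgcccbch  h
   10  gcccbchfbbh$d  d
   11  h$dgcccbchfbb  b
   12  hfbbh$dgcccbc  c

hfcbccgb$hdbc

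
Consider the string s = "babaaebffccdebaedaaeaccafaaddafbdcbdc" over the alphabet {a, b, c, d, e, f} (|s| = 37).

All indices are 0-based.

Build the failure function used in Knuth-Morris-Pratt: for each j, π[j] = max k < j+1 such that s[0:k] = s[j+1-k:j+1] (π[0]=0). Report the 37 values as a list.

[0, 0, 1, 2, 0, 0, 1, 0, 0, 0, 0, 0, 0, 1, 2, 0, 0, 0, 0, 0, 0, 0, 0, 0, 0, 0, 0, 0, 0, 0, 0, 1, 0, 0, 1, 0, 0]

π[0] = 0
j=1 s[j]='a': π[1]=0 (border '')
j=2 s[j]='b': π[2]=1 (border 'b')
j=3 s[j]='a': π[3]=2 (border 'ba')
j=4 s[j]='a': k: 2→0; π[4]=0 (border '')
j=5 s[j]='e': π[5]=0 (border '')
j=6 s[j]='b': π[6]=1 (border 'b')
j=7 s[j]='f': k: 1→0; π[7]=0 (border '')
j=8 s[j]='f': π[8]=0 (border '')
j=9 s[j]='c': π[9]=0 (border '')
j=10 s[j]='c': π[10]=0 (border '')
j=11 s[j]='d': π[11]=0 (border '')
j=12 s[j]='e': π[12]=0 (border '')
j=13 s[j]='b': π[13]=1 (border 'b')
j=14 s[j]='a': π[14]=2 (border 'ba')
j=15 s[j]='e': k: 2→0; π[15]=0 (border '')
j=16 s[j]='d': π[16]=0 (border '')
j=17 s[j]='a': π[17]=0 (border '')
j=18 s[j]='a': π[18]=0 (border '')
j=19 s[j]='e': π[19]=0 (border '')
j=20 s[j]='a': π[20]=0 (border '')
j=21 s[j]='c': π[21]=0 (border '')
j=22 s[j]='c': π[22]=0 (border '')
j=23 s[j]='a': π[23]=0 (border '')
j=24 s[j]='f': π[24]=0 (border '')
j=25 s[j]='a': π[25]=0 (border '')
j=26 s[j]='a': π[26]=0 (border '')
j=27 s[j]='d': π[27]=0 (border '')
j=28 s[j]='d': π[28]=0 (border '')
j=29 s[j]='a': π[29]=0 (border '')
j=30 s[j]='f': π[30]=0 (border '')
j=31 s[j]='b': π[31]=1 (border 'b')
j=32 s[j]='d': k: 1→0; π[32]=0 (border '')
j=33 s[j]='c': π[33]=0 (border '')
j=34 s[j]='b': π[34]=1 (border 'b')
j=35 s[j]='d': k: 1→0; π[35]=0 (border '')
j=36 s[j]='c': π[36]=0 (border '')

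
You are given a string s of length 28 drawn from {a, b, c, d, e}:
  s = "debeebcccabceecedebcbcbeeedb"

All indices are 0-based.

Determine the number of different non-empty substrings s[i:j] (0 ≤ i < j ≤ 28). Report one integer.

365

rank | idx | suffix
   0 |   9 | abceecedebcbcbeeedb
   1 |  27 | b
   2 |  18 | bcbcbeeedb
   3 |  20 | bcbeeedb
   4 |   5 | bcccabceecedebcbcbeeedb
   5 |  10 | bceecedebcbcbeeedb
   6 |   2 | beebcccabceecedebcbcbeeedb
   7 |  22 | beeedb
   8 |   8 | cabceecedebcbcbeeedb
   9 |  19 | cbcbeeedb
  10 |  21 | cbeeedb
  11 |   7 | ccabceecedebcbcbeeedb
  12 |   6 | cccabceecedebcbcbeeedb
  13 |  14 | cedebcbcbeeedb
  14 |  11 | ceecedebcbcbeeedb
  15 |  26 | db
  16 |  16 | debcbcbeeedb
  17 |   0 | debeebcccabceecedebcbcbeeedb
  18 |  17 | ebcbcbeeedb
  19 |   4 | ebcccabceecedebcbcbeeedb
  20 |   1 | ebeebcccabceecedebcbcbeeedb
  21 |  13 | ecedebcbcbeeedb
  22 |  25 | edb
  23 |  15 | edebcbcbeeedb
  24 |   3 | eebcccabceecedebcbcbeeedb
  25 |  12 | eecedebcbcbeeedb
  26 |  24 | eedb
  27 |  23 | eeedb

SA = [9, 27, 18, 20, 5, 10, 2, 22, 8, 19, 21, 7, 6, 14, 11, 26, 16, 0, 17, 4, 1, 13, 25, 15, 3, 12, 24, 23]
rank  pair      lcp
   1  s[9:],s[27:]  0  ''
   2  s[27:],s[18:]  1  'b'
   3  s[18:],s[20:]  3  'bcb'
   4  s[20:],s[5:]  2  'bc'
   5  s[5:],s[10:]  2  'bc'
   6  s[10:],s[2:]  1  'b'
   7  s[2:],s[22:]  3  'bee'
   8  s[22:],s[8:]  0  ''
   9  s[8:],s[19:]  1  'c'
  10  s[19:],s[21:]  2  'cb'
  11  s[21:],s[7:]  1  'c'
  12  s[7:],s[6:]  2  'cc'
  13  s[6:],s[14:]  1  'c'
  14  s[14:],s[11:]  2  'ce'
  15  s[11:],s[26:]  0  ''
  16  s[26:],s[16:]  1  'd'
  17  s[16:],s[0:]  3  'deb'
  18  s[0:],s[17:]  0  ''
  19  s[17:],s[4:]  3  'ebc'
  20  s[4:],s[1:]  2  'eb'
  21  s[1:],s[13:]  1  'e'
  22  s[13:],s[25:]  1  'e'
  23  s[25:],s[15:]  2  'ed'
  24  s[15:],s[3:]  1  'e'
  25  s[3:],s[12:]  2  'ee'
  26  s[12:],s[24:]  2  'ee'
  27  s[24:],s[23:]  2  'ee'

n(n+1)/2 = 28·29/2 = 406
Σ LCP = 0 + 0 + 1 + 3 + 2 + 2 + 1 + 3 + 0 + 1 + 2 + 1 + 2 + 1 + 2 + 0 + 1 + 3 + 0 + 3 + 2 + 1 + 1 + 2 + 1 + 2 + 2 + 2 = 41
distinct = 406 − 41 = 365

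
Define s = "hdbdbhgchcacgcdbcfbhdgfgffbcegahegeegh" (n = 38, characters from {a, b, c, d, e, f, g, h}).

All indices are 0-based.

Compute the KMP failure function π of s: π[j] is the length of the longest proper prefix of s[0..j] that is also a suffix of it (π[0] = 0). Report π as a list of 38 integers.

[0, 0, 0, 0, 0, 1, 0, 0, 1, 0, 0, 0, 0, 0, 0, 0, 0, 0, 0, 1, 2, 0, 0, 0, 0, 0, 0, 0, 0, 0, 0, 1, 0, 0, 0, 0, 0, 1]

π[0] = 0
j=1 s[j]='d': π[1]=0 (border '')
j=2 s[j]='b': π[2]=0 (border '')
j=3 s[j]='d': π[3]=0 (border '')
j=4 s[j]='b': π[4]=0 (border '')
j=5 s[j]='h': π[5]=1 (border 'h')
j=6 s[j]='g': k: 1→0; π[6]=0 (border '')
j=7 s[j]='c': π[7]=0 (border '')
j=8 s[j]='h': π[8]=1 (border 'h')
j=9 s[j]='c': k: 1→0; π[9]=0 (border '')
j=10 s[j]='a': π[10]=0 (border '')
j=11 s[j]='c': π[11]=0 (border '')
j=12 s[j]='g': π[12]=0 (border '')
j=13 s[j]='c': π[13]=0 (border '')
j=14 s[j]='d': π[14]=0 (border '')
j=15 s[j]='b': π[15]=0 (border '')
j=16 s[j]='c': π[16]=0 (border '')
j=17 s[j]='f': π[17]=0 (border '')
j=18 s[j]='b': π[18]=0 (border '')
j=19 s[j]='h': π[19]=1 (border 'h')
j=20 s[j]='d': π[20]=2 (border 'hd')
j=21 s[j]='g': k: 2→0; π[21]=0 (border '')
j=22 s[j]='f': π[22]=0 (border '')
j=23 s[j]='g': π[23]=0 (border '')
j=24 s[j]='f': π[24]=0 (border '')
j=25 s[j]='f': π[25]=0 (border '')
j=26 s[j]='b': π[26]=0 (border '')
j=27 s[j]='c': π[27]=0 (border '')
j=28 s[j]='e': π[28]=0 (border '')
j=29 s[j]='g': π[29]=0 (border '')
j=30 s[j]='a': π[30]=0 (border '')
j=31 s[j]='h': π[31]=1 (border 'h')
j=32 s[j]='e': k: 1→0; π[32]=0 (border '')
j=33 s[j]='g': π[33]=0 (border '')
j=34 s[j]='e': π[34]=0 (border '')
j=35 s[j]='e': π[35]=0 (border '')
j=36 s[j]='g': π[36]=0 (border '')
j=37 s[j]='h': π[37]=1 (border 'h')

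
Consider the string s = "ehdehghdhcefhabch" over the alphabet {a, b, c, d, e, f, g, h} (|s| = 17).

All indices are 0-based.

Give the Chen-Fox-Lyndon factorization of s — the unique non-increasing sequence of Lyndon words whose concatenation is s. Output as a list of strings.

["eh", "dehghdh", "cefh", "abch"]

emit factor 1: 'eh' (i=0, period=2)
emit factor 2: 'dehghdh' (i=2, period=7)
emit factor 3: 'cefh' (i=9, period=4)
emit factor 4: 'abch' (i=13, period=4)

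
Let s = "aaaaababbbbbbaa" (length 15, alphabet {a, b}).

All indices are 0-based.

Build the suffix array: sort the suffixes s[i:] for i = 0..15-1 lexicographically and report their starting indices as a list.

[14, 13, 0, 1, 2, 3, 4, 6, 12, 5, 11, 10, 9, 8, 7]

sorted suffixes:
  #0 SA[0]=14  'a'
  #1 SA[1]=13  'aa'
  #2 SA[2]=0  'aaaaababbbbbbaa'
  #3 SA[3]=1  'aaaababbbbbbaa'
  #4 SA[4]=2  'aaababbbbbbaa'
  #5 SA[5]=3  'aababbbbbbaa'
  #6 SA[6]=4  'ababbbbbbaa'
  #7 SA[7]=6  'abbbbbbaa'
  #8 SA[8]=12  'baa'
  #9 SA[9]=5  'babbbbbbaa'
  #10 SA[10]=11  'bbaa'
  #11 SA[11]=10  'bbbaa'
  #12 SA[12]=9  'bbbbaa'
  #13 SA[13]=8  'bbbbbaa'
  #14 SA[14]=7  'bbbbbbaa'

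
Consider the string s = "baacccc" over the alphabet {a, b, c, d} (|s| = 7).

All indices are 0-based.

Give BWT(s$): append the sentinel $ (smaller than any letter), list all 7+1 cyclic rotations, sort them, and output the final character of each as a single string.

rank  rotation  last
    0  $baacccc  c
    1  aacccc$b  b
    2  acccc$ba  a
    3  baacccc$  $
    4  c$baaccc  c
    5  cc$baacc  c
    6  ccc$baac  c
    7  cccc$baa  a

cba$ccca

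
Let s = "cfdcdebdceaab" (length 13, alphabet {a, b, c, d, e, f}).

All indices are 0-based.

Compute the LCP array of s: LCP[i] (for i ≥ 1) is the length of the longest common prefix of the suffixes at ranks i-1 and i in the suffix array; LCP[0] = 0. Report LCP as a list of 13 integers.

[0, 1, 0, 1, 0, 1, 1, 0, 2, 1, 0, 1, 0]

rank | idx | suffix
   0 |  10 | aab
   1 |  11 | ab
   2 |  12 | b
   3 |   6 | bdceaab
   4 |   3 | cdebdceaab
   5 |   8 | ceaab
   6 |   0 | cfdcdebdceaab
   7 |   2 | dcdebdceaab
   8 |   7 | dceaab
   9 |   4 | debdceaab
  10 |   9 | eaab
  11 |   5 | ebdceaab
  12 |   1 | fdcdebdceaab

SA = [10, 11, 12, 6, 3, 8, 0, 2, 7, 4, 9, 5, 1]
i: (SA[i-1],SA[i]) lcp shared
  1: (10,11) 1 'a'
  2: (11,12) 0 ''
  3: (12,6) 1 'b'
  4: (6,3) 0 ''
  5: (3,8) 1 'c'
  6: (8,0) 1 'c'
  7: (0,2) 0 ''
  8: (2,7) 2 'dc'
  9: (7,4) 1 'd'
  10: (4,9) 0 ''
  11: (9,5) 1 'e'
  12: (5,1) 0 ''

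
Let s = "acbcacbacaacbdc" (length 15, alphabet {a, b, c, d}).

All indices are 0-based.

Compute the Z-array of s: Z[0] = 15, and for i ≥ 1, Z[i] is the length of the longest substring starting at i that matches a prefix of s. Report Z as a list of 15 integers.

[15, 0, 0, 0, 3, 0, 0, 2, 0, 1, 3, 0, 0, 0, 0]

Z[0]=15
i=1: fresh scan; Z[1]=0
i=2: fresh scan; Z[2]=0
i=3: fresh scan; Z[3]=0
i=4: fresh scan; Z[4]=3 grow→box=[4,7)
i=5: min(r-i=2, Z[1]=0)=0; Z[5]=0
i=6: min(r-i=1, Z[2]=0)=0; Z[6]=0
i=7: fresh scan; Z[7]=2 grow→box=[7,9)
i=8: min(r-i=1, Z[1]=0)=0; Z[8]=0
i=9: fresh scan; Z[9]=1 grow→box=[9,10)
i=10: fresh scan; Z[10]=3 grow→box=[10,13)
i=11: min(r-i=2, Z[1]=0)=0; Z[11]=0
i=12: min(r-i=1, Z[2]=0)=0; Z[12]=0
i=13: fresh scan; Z[13]=0
i=14: fresh scan; Z[14]=0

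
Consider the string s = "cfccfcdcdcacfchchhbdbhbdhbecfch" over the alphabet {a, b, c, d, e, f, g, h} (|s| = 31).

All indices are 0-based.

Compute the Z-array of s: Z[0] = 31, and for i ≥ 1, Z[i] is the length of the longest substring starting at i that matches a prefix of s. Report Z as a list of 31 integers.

Z[0]=31
i=1: i≥r, start 0; Z[1]=0
i=2: i≥r, start 0; Z[2]=1 grow→box=[2,3)
i=3: i≥r, start 0; Z[3]=3 grow→box=[3,6)
i=4: min(r-i=2, Z[1]=0)=0; Z[4]=0
i=5: min(r-i=1, Z[2]=1)=1; Z[5]=1
i=6: i≥r, start 0; Z[6]=0
i=7: i≥r, start 0; Z[7]=1 grow→box=[7,8)
i=8: i≥r, start 0; Z[8]=0
i=9: i≥r, start 0; Z[9]=1 grow→box=[9,10)
i=10: i≥r, start 0; Z[10]=0
i=11: i≥r, start 0; Z[11]=3 grow→box=[11,14)
i=12: min(r-i=2, Z[1]=0)=0; Z[12]=0
i=13: min(r-i=1, Z[2]=1)=1; Z[13]=1
i=14: i≥r, start 0; Z[14]=0
i=15: i≥r, start 0; Z[15]=1 grow→box=[15,16)
i=16: i≥r, start 0; Z[16]=0
i=17: i≥r, start 0; Z[17]=0
i=18: i≥r, start 0; Z[18]=0
i=19: i≥r, start 0; Z[19]=0
i=20: i≥r, start 0; Z[20]=0
i=21: i≥r, start 0; Z[21]=0
i=22: i≥r, start 0; Z[22]=0
i=23: i≥r, start 0; Z[23]=0
i=24: i≥r, start 0; Z[24]=0
i=25: i≥r, start 0; Z[25]=0
i=26: i≥r, start 0; Z[26]=0
i=27: i≥r, start 0; Z[27]=3 grow→box=[27,30)
i=28: min(r-i=2, Z[1]=0)=0; Z[28]=0
i=29: min(r-i=1, Z[2]=1)=1; Z[29]=1
i=30: i≥r, start 0; Z[30]=0

[31, 0, 1, 3, 0, 1, 0, 1, 0, 1, 0, 3, 0, 1, 0, 1, 0, 0, 0, 0, 0, 0, 0, 0, 0, 0, 0, 3, 0, 1, 0]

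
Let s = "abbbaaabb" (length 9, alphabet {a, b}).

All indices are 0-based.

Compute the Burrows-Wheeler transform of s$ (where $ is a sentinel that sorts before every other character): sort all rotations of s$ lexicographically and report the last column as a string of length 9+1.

bbaa$bbaba

rank  rotation    last
    0  $abbbaaabb  b
    1  aaabb$abbb  b
    2  aabb$abbba  a
    3  abb$abbbaa  a
    4  abbbaaabb$  $
    5  b$abbbaaab  b
    6  baaabb$abb  b
    7  bb$abbbaaa  a
    8  bbaaabb$ab  b
    9  bbbaaabb$a  a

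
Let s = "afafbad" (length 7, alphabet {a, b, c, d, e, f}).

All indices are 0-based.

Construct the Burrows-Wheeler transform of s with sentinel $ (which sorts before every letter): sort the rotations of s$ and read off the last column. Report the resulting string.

rank  rotation  last
    0  $afafbad  d
    1  ad$afafb  b
    2  afafbad$  $
    3  afbad$af  f
    4  bad$afaf  f
    5  d$afafba  a
    6  fafbad$a  a
    7  fbad$afa  a

db$ffaaa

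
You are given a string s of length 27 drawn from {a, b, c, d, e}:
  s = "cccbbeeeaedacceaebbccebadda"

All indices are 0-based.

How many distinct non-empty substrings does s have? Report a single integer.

344

rank→(start, suffix):
  0 → (26, 'a')
  1 → (11, 'acceaebbccebadda')
  2 → (23, 'adda')
  3 → (15, 'aebbccebadda')
  4 → (8, 'aedacceaebbccebadda')
  5 → (22, 'badda')
  6 → (17, 'bbccebadda')
  7 → (3, 'bbeeeaedacceaebbccebadda')
  8 → (18, 'bccebadda')
  9 → (4, 'beeeaedacceaebbccebadda')
  10 → (2, 'cbbeeeaedacceaebbccebadda')
  11 → (1, 'ccbbeeeaedacceaebbccebadda')
  12 → (0, 'cccbbeeeaedacceaebbccebadda')
  13 → (12, 'cceaebbccebadda')
  14 → (19, 'ccebadda')
  15 → (13, 'ceaebbccebadda')
  16 → (20, 'cebadda')
  17 → (25, 'da')
  18 → (10, 'dacceaebbccebadda')
  19 → (24, 'dda')
  20 → (14, 'eaebbccebadda')
  21 → (7, 'eaedacceaebbccebadda')
  22 → (21, 'ebadda')
  23 → (16, 'ebbccebadda')
  24 → (9, 'edacceaebbccebadda')
  25 → (6, 'eeaedacceaebbccebadda')
  26 → (5, 'eeeaedacceaebbccebadda')

SA = [26, 11, 23, 15, 8, 22, 17, 3, 18, 4, 2, 1, 0, 12, 19, 13, 20, 25, 10, 24, 14, 7, 21, 16, 9, 6, 5]
[i] adj suffixes → lcp
  [1] 26/11 → 1 ('a')
  [2] 11/23 → 1 ('a')
  [3] 23/15 → 1 ('a')
  [4] 15/8 → 2 ('ae')
  [5] 8/22 → 0 ('')
  [6] 22/17 → 1 ('b')
  [7] 17/3 → 2 ('bb')
  [8] 3/18 → 1 ('b')
  [9] 18/4 → 1 ('b')
  [10] 4/2 → 0 ('')
  [11] 2/1 → 1 ('c')
  [12] 1/0 → 2 ('cc')
  [13] 0/12 → 2 ('cc')
  [14] 12/19 → 3 ('cce')
  [15] 19/13 → 1 ('c')
  [16] 13/20 → 2 ('ce')
  [17] 20/25 → 0 ('')
  [18] 25/10 → 2 ('da')
  [19] 10/24 → 1 ('d')
  [20] 24/14 → 0 ('')
  [21] 14/7 → 3 ('eae')
  [22] 7/21 → 1 ('e')
  [23] 21/16 → 2 ('eb')
  [24] 16/9 → 1 ('e')
  [25] 9/6 → 1 ('e')
  [26] 6/5 → 2 ('ee')

n(n+1)/2 = 27·28/2 = 378
Σ LCP = 0 + 1 + 1 + 1 + 2 + 0 + 1 + 2 + 1 + 1 + 0 + 1 + 2 + 2 + 3 + 1 + 2 + 0 + 2 + 1 + 0 + 3 + 1 + 2 + 1 + 1 + 2 = 34
distinct = 378 − 34 = 344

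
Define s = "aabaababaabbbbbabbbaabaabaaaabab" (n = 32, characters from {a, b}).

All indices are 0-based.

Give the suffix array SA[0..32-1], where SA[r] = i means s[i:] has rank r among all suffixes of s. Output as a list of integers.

[25, 26, 22, 19, 0, 27, 3, 8, 30, 23, 20, 1, 6, 28, 4, 15, 9, 31, 24, 21, 18, 2, 7, 29, 5, 14, 17, 13, 16, 12, 11, 10]

rank | idx | suffix
   0 |  25 | aaaabab
   1 |  26 | aaabab
   2 |  22 | aabaaaabab
   3 |  19 | aabaabaaaabab
   4 |   0 | aabaababaabbbbbabbbaabaabaaaabab
   5 |  27 | aabab
   6 |   3 | aababaabbbbbabbbaabaabaaaabab
   7 |   8 | aabbbbbabbbaabaabaaaabab
   8 |  30 | ab
   9 |  23 | abaaaabab
  10 |  20 | abaabaaaabab
  11 |   1 | abaababaabbbbbabbbaabaabaaaabab
  12 |   6 | abaabbbbbabbbaabaabaaaabab
  13 |  28 | abab
  14 |   4 | ababaabbbbbabbbaabaabaaaabab
  15 |  15 | abbbaabaabaaaabab
  16 |   9 | abbbbbabbbaabaabaaaabab
  17 |  31 | b
  18 |  24 | baaaabab
  19 |  21 | baabaaaabab
  20 |  18 | baabaabaaaabab
  21 |   2 | baababaabbbbbabbbaabaabaaaabab
  22 |   7 | baabbbbbabbbaabaabaaaabab
  23 |  29 | bab
  24 |   5 | babaabbbbbabbbaabaabaaaabab
  25 |  14 | babbbaabaabaaaabab
  26 |  17 | bbaabaabaaaabab
  27 |  13 | bbabbbaabaabaaaabab
  28 |  16 | bbbaabaabaaaabab
  29 |  12 | bbbabbbaabaabaaaabab
  30 |  11 | bbbbabbbaabaabaaaabab
  31 |  10 | bbbbbabbbaabaabaaaabab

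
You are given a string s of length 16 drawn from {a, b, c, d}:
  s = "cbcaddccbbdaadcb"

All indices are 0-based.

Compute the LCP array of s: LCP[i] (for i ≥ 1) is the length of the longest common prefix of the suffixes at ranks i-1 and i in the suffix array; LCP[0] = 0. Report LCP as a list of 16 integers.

rank | idx | suffix
   0 |  11 | aadcb
   1 |  12 | adcb
   2 |   3 | addccbbdaadcb
   3 |  15 | b
   4 |   8 | bbdaadcb
   5 |   1 | bcaddccbbdaadcb
   6 |   9 | bdaadcb
   7 |   2 | caddccbbdaadcb
   8 |  14 | cb
   9 |   7 | cbbdaadcb
  10 |   0 | cbcaddccbbdaadcb
  11 |   6 | ccbbdaadcb
  12 |  10 | daadcb
  13 |  13 | dcb
  14 |   5 | dccbbdaadcb
  15 |   4 | ddccbbdaadcb

SA = [11, 12, 3, 15, 8, 1, 9, 2, 14, 7, 0, 6, 10, 13, 5, 4]
[i] adj suffixes → lcp
  [1] 11/12 → 1 ('a')
  [2] 12/3 → 2 ('ad')
  [3] 3/15 → 0 ('')
  [4] 15/8 → 1 ('b')
  [5] 8/1 → 1 ('b')
  [6] 1/9 → 1 ('b')
  [7] 9/2 → 0 ('')
  [8] 2/14 → 1 ('c')
  [9] 14/7 → 2 ('cb')
  [10] 7/0 → 2 ('cb')
  [11] 0/6 → 1 ('c')
  [12] 6/10 → 0 ('')
  [13] 10/13 → 1 ('d')
  [14] 13/5 → 2 ('dc')
  [15] 5/4 → 1 ('d')

[0, 1, 2, 0, 1, 1, 1, 0, 1, 2, 2, 1, 0, 1, 2, 1]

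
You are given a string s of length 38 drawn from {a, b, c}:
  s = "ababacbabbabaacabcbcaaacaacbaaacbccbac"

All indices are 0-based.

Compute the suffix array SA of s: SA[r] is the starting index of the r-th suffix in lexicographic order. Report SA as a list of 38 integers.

rank | idx | suffix
   0 |  20 | aaacaacbaaacbccbac
   1 |  28 | aaacbccbac
   2 |  21 | aacaacbaaacbccbac
   3 |  12 | aacabcbcaaacaacbaaacbccbac
   4 |  24 | aacbaaacbccbac
   5 |  29 | aacbccbac
   6 |  10 | abaacabcbcaaacaacbaaacbccbac
   7 |   0 | ababacbabbabaacabcbcaaacaacbaaacbccbac
   8 |   2 | abacbabbabaacabcbcaaacaacbaaacbccbac
   9 |   7 | abbabaacabcbcaaacaacbaaacbccbac
  10 |  15 | abcbcaaacaacbaaacbccbac
  11 |  36 | ac
  12 |  22 | acaacbaaacbccbac
  13 |  13 | acabcbcaaacaacbaaacbccbac
  14 |  25 | acbaaacbccbac
  15 |   4 | acbabbabaacabcbcaaacaacbaaacbccbac
  16 |  30 | acbccbac
  17 |  27 | baaacbccbac
  18 |  11 | baacabcbcaaacaacbaaacbccbac
  19 |   9 | babaacabcbcaaacaacbaaacbccbac
  20 |   1 | babacbabbabaacabcbcaaacaacbaaacbccbac
  21 |   6 | babbabaacabcbcaaacaacbaaacbccbac
  22 |  35 | bac
  23 |   3 | bacbabbabaacabcbcaaacaacbaaacbccbac
  24 |   8 | bbabaacabcbcaaacaacbaaacbccbac
  25 |  18 | bcaaacaacbaaacbccbac
  26 |  16 | bcbcaaacaacbaaacbccbac
  27 |  32 | bccbac
  28 |  37 | c
  29 |  19 | caaacaacbaaacbccbac
  30 |  23 | caacbaaacbccbac
  31 |  14 | cabcbcaaacaacbaaacbccbac
  32 |  26 | cbaaacbccbac
  33 |   5 | cbabbabaacabcbcaaacaacbaaacbccbac
  34 |  34 | cbac
  35 |  17 | cbcaaacaacbaaacbccbac
  36 |  31 | cbccbac
  37 |  33 | ccbac

[20, 28, 21, 12, 24, 29, 10, 0, 2, 7, 15, 36, 22, 13, 25, 4, 30, 27, 11, 9, 1, 6, 35, 3, 8, 18, 16, 32, 37, 19, 23, 14, 26, 5, 34, 17, 31, 33]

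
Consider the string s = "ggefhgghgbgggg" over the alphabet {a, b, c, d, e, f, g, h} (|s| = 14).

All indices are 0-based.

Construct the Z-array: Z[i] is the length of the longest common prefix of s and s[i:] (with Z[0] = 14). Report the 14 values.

[14, 1, 0, 0, 0, 2, 1, 0, 1, 0, 2, 2, 2, 1]

Z[0]=14
i=1: i≥r, start 0; Z[1]=1 extend→box=[1,2)
i=2: i≥r, start 0; Z[2]=0
i=3: i≥r, start 0; Z[3]=0
i=4: i≥r, start 0; Z[4]=0
i=5: i≥r, start 0; Z[5]=2 extend→box=[5,7)
i=6: min(r-i=1, Z[1]=1)=1; Z[6]=1
i=7: i≥r, start 0; Z[7]=0
i=8: i≥r, start 0; Z[8]=1 extend→box=[8,9)
i=9: i≥r, start 0; Z[9]=0
i=10: i≥r, start 0; Z[10]=2 extend→box=[10,12)
i=11: min(r-i=1, Z[1]=1)=1; Z[11]=2 extend→box=[11,13)
i=12: min(r-i=1, Z[1]=1)=1; Z[12]=2 extend→box=[12,14)
i=13: min(r-i=1, Z[1]=1)=1; Z[13]=1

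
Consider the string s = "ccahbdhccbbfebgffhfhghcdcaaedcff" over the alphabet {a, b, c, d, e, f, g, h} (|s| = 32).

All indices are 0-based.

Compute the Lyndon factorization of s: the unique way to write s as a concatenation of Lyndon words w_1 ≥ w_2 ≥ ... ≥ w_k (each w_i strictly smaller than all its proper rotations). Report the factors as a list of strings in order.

["c", "c", "ahbdhccbbfebgffhfhghcdc", "aaedcff"]

emit factor 1: 'c' (i=0, period=1)
emit factor 2: 'c' (i=1, period=1)
emit factor 3: 'ahbdhccbbfebgffhfhghcdc' (i=2, period=23)
emit factor 4: 'aaedcff' (i=25, period=7)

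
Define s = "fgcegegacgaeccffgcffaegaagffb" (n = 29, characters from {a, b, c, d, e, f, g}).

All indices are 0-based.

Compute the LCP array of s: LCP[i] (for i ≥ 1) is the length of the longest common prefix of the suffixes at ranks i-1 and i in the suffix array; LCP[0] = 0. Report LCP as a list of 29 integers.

[0, 1, 1, 2, 1, 0, 0, 1, 1, 3, 1, 0, 1, 3, 2, 0, 1, 1, 2, 2, 1, 3, 0, 2, 2, 1, 2, 1, 1]

sorted suffixes:
  #0 SA[0]=23  'aagffb'
  #1 SA[1]=7  'acgaeccffgcffaegaagffb'
  #2 SA[2]=10  'aeccffgcffaegaagffb'
  #3 SA[3]=20  'aegaagffb'
  #4 SA[4]=24  'agffb'
  #5 SA[5]=28  'b'
  #6 SA[6]=12  'ccffgcffaegaagffb'
  #7 SA[7]=2  'cegegacgaeccffgcffaegaagffb'
  #8 SA[8]=17  'cffaegaagffb'
  #9 SA[9]=13  'cffgcffaegaagffb'
  #10 SA[10]=8  'cgaeccffgcffaegaagffb'
  #11 SA[11]=11  'eccffgcffaegaagffb'
  #12 SA[12]=21  'egaagffb'
  #13 SA[13]=5  'egacgaeccffgcffaegaagffb'
  #14 SA[14]=3  'egegacgaeccffgcffaegaagffb'
  #15 SA[15]=19  'faegaagffb'
  #16 SA[16]=27  'fb'
  #17 SA[17]=18  'ffaegaagffb'
  #18 SA[18]=26  'ffb'
  #19 SA[19]=14  'ffgcffaegaagffb'
  #20 SA[20]=0  'fgcegegacgaeccffgcffaegaagffb'
  #21 SA[21]=15  'fgcffaegaagffb'
  #22 SA[22]=22  'gaagffb'
  #23 SA[23]=6  'gacgaeccffgcffaegaagffb'
  #24 SA[24]=9  'gaeccffgcffaegaagffb'
  #25 SA[25]=1  'gcegegacgaeccffgcffaegaagffb'
  #26 SA[26]=16  'gcffaegaagffb'
  #27 SA[27]=4  'gegacgaeccffgcffaegaagffb'
  #28 SA[28]=25  'gffb'

SA = [23, 7, 10, 20, 24, 28, 12, 2, 17, 13, 8, 11, 21, 5, 3, 19, 27, 18, 26, 14, 0, 15, 22, 6, 9, 1, 16, 4, 25]
rank  pair      lcp
   1  s[23:],s[7:]  1  'a'
   2  s[7:],s[10:]  1  'a'
   3  s[10:],s[20:]  2  'ae'
   4  s[20:],s[24:]  1  'a'
   5  s[24:],s[28:]  0  ''
   6  s[28:],s[12:]  0  ''
   7  s[12:],s[2:]  1  'c'
   8  s[2:],s[17:]  1  'c'
   9  s[17:],s[13:]  3  'cff'
  10  s[13:],s[8:]  1  'c'
  11  s[8:],s[11:]  0  ''
  12  s[11:],s[21:]  1  'e'
  13  s[21:],s[5:]  3  'ega'
  14  s[5:],s[3:]  2  'eg'
  15  s[3:],s[19:]  0  ''
  16  s[19:],s[27:]  1  'f'
  17  s[27:],s[18:]  1  'f'
  18  s[18:],s[26:]  2  'ff'
  19  s[26:],s[14:]  2  'ff'
  20  s[14:],s[0:]  1  'f'
  21  s[0:],s[15:]  3  'fgc'
  22  s[15:],s[22:]  0  ''
  23  s[22:],s[6:]  2  'ga'
  24  s[6:],s[9:]  2  'ga'
  25  s[9:],s[1:]  1  'g'
  26  s[1:],s[16:]  2  'gc'
  27  s[16:],s[4:]  1  'g'
  28  s[4:],s[25:]  1  'g'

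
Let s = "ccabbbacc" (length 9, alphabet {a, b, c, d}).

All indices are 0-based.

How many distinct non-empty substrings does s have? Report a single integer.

37

rank→(start, suffix):
  0 → (2, 'abbbacc')
  1 → (6, 'acc')
  2 → (5, 'bacc')
  3 → (4, 'bbacc')
  4 → (3, 'bbbacc')
  5 → (8, 'c')
  6 → (1, 'cabbbacc')
  7 → (7, 'cc')
  8 → (0, 'ccabbbacc')

SA = [2, 6, 5, 4, 3, 8, 1, 7, 0]
[i] adj suffixes → lcp
  [1] 2/6 → 1 ('a')
  [2] 6/5 → 0 ('')
  [3] 5/4 → 1 ('b')
  [4] 4/3 → 2 ('bb')
  [5] 3/8 → 0 ('')
  [6] 8/1 → 1 ('c')
  [7] 1/7 → 1 ('c')
  [8] 7/0 → 2 ('cc')

n(n+1)/2 = 9·10/2 = 45
Σ LCP = 0 + 1 + 0 + 1 + 2 + 0 + 1 + 1 + 2 = 8
distinct = 45 − 8 = 37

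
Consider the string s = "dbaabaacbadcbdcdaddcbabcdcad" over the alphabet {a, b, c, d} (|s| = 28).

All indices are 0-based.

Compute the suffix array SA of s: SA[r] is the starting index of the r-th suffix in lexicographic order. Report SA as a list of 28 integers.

[2, 5, 3, 21, 6, 26, 9, 16, 1, 4, 20, 8, 22, 12, 25, 19, 7, 11, 14, 23, 27, 15, 0, 24, 18, 10, 13, 17]

sorted suffixes:
  #0 SA[0]=2  'aabaacbadcbdcdaddcbabcdcad'
  #1 SA[1]=5  'aacbadcbdcdaddcbabcdcad'
  #2 SA[2]=3  'abaacbadcbdcdaddcbabcdcad'
  #3 SA[3]=21  'abcdcad'
  #4 SA[4]=6  'acbadcbdcdaddcbabcdcad'
  #5 SA[5]=26  'ad'
  #6 SA[6]=9  'adcbdcdaddcbabcdcad'
  #7 SA[7]=16  'addcbabcdcad'
  #8 SA[8]=1  'baabaacbadcbdcdaddcbabcdcad'
  #9 SA[9]=4  'baacbadcbdcdaddcbabcdcad'
  #10 SA[10]=20  'babcdcad'
  #11 SA[11]=8  'badcbdcdaddcbabcdcad'
  #12 SA[12]=22  'bcdcad'
  #13 SA[13]=12  'bdcdaddcbabcdcad'
  #14 SA[14]=25  'cad'
  #15 SA[15]=19  'cbabcdcad'
  #16 SA[16]=7  'cbadcbdcdaddcbabcdcad'
  #17 SA[17]=11  'cbdcdaddcbabcdcad'
  #18 SA[18]=14  'cdaddcbabcdcad'
  #19 SA[19]=23  'cdcad'
  #20 SA[20]=27  'd'
  #21 SA[21]=15  'daddcbabcdcad'
  #22 SA[22]=0  'dbaabaacbadcbdcdaddcbabcdcad'
  #23 SA[23]=24  'dcad'
  #24 SA[24]=18  'dcbabcdcad'
  #25 SA[25]=10  'dcbdcdaddcbabcdcad'
  #26 SA[26]=13  'dcdaddcbabcdcad'
  #27 SA[27]=17  'ddcbabcdcad'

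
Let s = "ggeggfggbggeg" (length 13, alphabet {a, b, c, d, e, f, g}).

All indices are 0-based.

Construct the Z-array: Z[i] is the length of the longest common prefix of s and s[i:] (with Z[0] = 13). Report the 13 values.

[13, 1, 0, 2, 1, 0, 2, 1, 0, 4, 1, 0, 1]

Z[0]=13
i=1: outside box; Z[1]=1 scan→box=[1,2)
i=2: outside box; Z[2]=0
i=3: outside box; Z[3]=2 scan→box=[3,5)
i=4: min(r-i=1, Z[1]=1)=1; Z[4]=1
i=5: outside box; Z[5]=0
i=6: outside box; Z[6]=2 scan→box=[6,8)
i=7: min(r-i=1, Z[1]=1)=1; Z[7]=1
i=8: outside box; Z[8]=0
i=9: outside box; Z[9]=4 scan→box=[9,13)
i=10: min(r-i=3, Z[1]=1)=1; Z[10]=1
i=11: min(r-i=2, Z[2]=0)=0; Z[11]=0
i=12: min(r-i=1, Z[3]=2)=1; Z[12]=1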